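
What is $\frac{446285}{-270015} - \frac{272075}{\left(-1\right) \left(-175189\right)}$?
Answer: $- \frac{30329710798}{9460731567} \approx -3.2059$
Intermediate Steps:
$\frac{446285}{-270015} - \frac{272075}{\left(-1\right) \left(-175189\right)} = 446285 \left(- \frac{1}{270015}\right) - \frac{272075}{175189} = - \frac{89257}{54003} - \frac{272075}{175189} = - \frac{30329710798}{9460731567}$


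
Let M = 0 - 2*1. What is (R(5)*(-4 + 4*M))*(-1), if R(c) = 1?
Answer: 12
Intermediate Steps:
M = -2 (M = 0 - 2 = -2)
(R(5)*(-4 + 4*M))*(-1) = (1*(-4 + 4*(-2)))*(-1) = (1*(-4 - 8))*(-1) = (1*(-12))*(-1) = -12*(-1) = 12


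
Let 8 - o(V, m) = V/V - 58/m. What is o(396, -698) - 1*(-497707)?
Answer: 173702157/349 ≈ 4.9771e+5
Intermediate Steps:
o(V, m) = 7 + 58/m (o(V, m) = 8 - (V/V - 58/m) = 8 - (1 - 58/m) = 8 + (-1 + 58/m) = 7 + 58/m)
o(396, -698) - 1*(-497707) = (7 + 58/(-698)) - 1*(-497707) = (7 + 58*(-1/698)) + 497707 = (7 - 29/349) + 497707 = 2414/349 + 497707 = 173702157/349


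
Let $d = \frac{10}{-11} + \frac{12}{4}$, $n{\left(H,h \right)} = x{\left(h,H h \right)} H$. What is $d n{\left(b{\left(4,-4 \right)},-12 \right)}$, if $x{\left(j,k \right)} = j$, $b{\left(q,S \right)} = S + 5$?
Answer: $- \frac{276}{11} \approx -25.091$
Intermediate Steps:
$b{\left(q,S \right)} = 5 + S$
$n{\left(H,h \right)} = H h$ ($n{\left(H,h \right)} = h H = H h$)
$d = \frac{23}{11}$ ($d = 10 \left(- \frac{1}{11}\right) + 12 \cdot \frac{1}{4} = - \frac{10}{11} + 3 = \frac{23}{11} \approx 2.0909$)
$d n{\left(b{\left(4,-4 \right)},-12 \right)} = \frac{23 \left(5 - 4\right) \left(-12\right)}{11} = \frac{23 \cdot 1 \left(-12\right)}{11} = \frac{23}{11} \left(-12\right) = - \frac{276}{11}$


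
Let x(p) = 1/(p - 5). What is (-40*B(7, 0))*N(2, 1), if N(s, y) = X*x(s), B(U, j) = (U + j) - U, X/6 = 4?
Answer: 0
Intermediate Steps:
x(p) = 1/(-5 + p)
X = 24 (X = 6*4 = 24)
B(U, j) = j
N(s, y) = 24/(-5 + s)
(-40*B(7, 0))*N(2, 1) = (-40*0)*(24/(-5 + 2)) = 0*(24/(-3)) = 0*(24*(-1/3)) = 0*(-8) = 0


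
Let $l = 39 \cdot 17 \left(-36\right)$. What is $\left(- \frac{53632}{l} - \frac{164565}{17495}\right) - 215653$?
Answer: $- \frac{4502667754328}{20878533} \approx -2.1566 \cdot 10^{5}$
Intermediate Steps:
$l = -23868$ ($l = 663 \left(-36\right) = -23868$)
$\left(- \frac{53632}{l} - \frac{164565}{17495}\right) - 215653 = \left(- \frac{53632}{-23868} - \frac{164565}{17495}\right) - 215653 = \left(\left(-53632\right) \left(- \frac{1}{23868}\right) - \frac{32913}{3499}\right) - 215653 = \left(\frac{13408}{5967} - \frac{32913}{3499}\right) - 215653 = - \frac{149477279}{20878533} - 215653 = - \frac{4502667754328}{20878533}$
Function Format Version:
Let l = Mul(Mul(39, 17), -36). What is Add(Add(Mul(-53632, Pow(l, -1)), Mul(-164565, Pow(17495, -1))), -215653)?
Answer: Rational(-4502667754328, 20878533) ≈ -2.1566e+5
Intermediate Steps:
l = -23868 (l = Mul(663, -36) = -23868)
Add(Add(Mul(-53632, Pow(l, -1)), Mul(-164565, Pow(17495, -1))), -215653) = Add(Add(Mul(-53632, Pow(-23868, -1)), Mul(-164565, Pow(17495, -1))), -215653) = Add(Add(Mul(-53632, Rational(-1, 23868)), Mul(-164565, Rational(1, 17495))), -215653) = Add(Add(Rational(13408, 5967), Rational(-32913, 3499)), -215653) = Add(Rational(-149477279, 20878533), -215653) = Rational(-4502667754328, 20878533)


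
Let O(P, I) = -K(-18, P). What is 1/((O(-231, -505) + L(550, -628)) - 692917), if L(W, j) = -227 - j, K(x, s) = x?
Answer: -1/692498 ≈ -1.4440e-6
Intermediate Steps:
O(P, I) = 18 (O(P, I) = -1*(-18) = 18)
1/((O(-231, -505) + L(550, -628)) - 692917) = 1/((18 + (-227 - 1*(-628))) - 692917) = 1/((18 + (-227 + 628)) - 692917) = 1/((18 + 401) - 692917) = 1/(419 - 692917) = 1/(-692498) = -1/692498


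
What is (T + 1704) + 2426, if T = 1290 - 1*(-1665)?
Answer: 7085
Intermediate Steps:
T = 2955 (T = 1290 + 1665 = 2955)
(T + 1704) + 2426 = (2955 + 1704) + 2426 = 4659 + 2426 = 7085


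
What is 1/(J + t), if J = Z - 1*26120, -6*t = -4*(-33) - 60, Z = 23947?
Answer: -1/2185 ≈ -0.00045767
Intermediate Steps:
t = -12 (t = -(-4*(-33) - 60)/6 = -(132 - 60)/6 = -⅙*72 = -12)
J = -2173 (J = 23947 - 1*26120 = 23947 - 26120 = -2173)
1/(J + t) = 1/(-2173 - 12) = 1/(-2185) = -1/2185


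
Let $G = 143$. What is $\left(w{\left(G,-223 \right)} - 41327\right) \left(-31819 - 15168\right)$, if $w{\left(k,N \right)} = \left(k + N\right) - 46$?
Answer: $1947752111$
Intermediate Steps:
$w{\left(k,N \right)} = -46 + N + k$ ($w{\left(k,N \right)} = \left(N + k\right) - 46 = -46 + N + k$)
$\left(w{\left(G,-223 \right)} - 41327\right) \left(-31819 - 15168\right) = \left(\left(-46 - 223 + 143\right) - 41327\right) \left(-31819 - 15168\right) = \left(-126 - 41327\right) \left(-46987\right) = \left(-41453\right) \left(-46987\right) = 1947752111$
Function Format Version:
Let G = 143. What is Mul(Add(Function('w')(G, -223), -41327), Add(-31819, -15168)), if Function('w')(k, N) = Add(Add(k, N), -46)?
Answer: 1947752111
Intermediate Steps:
Function('w')(k, N) = Add(-46, N, k) (Function('w')(k, N) = Add(Add(N, k), -46) = Add(-46, N, k))
Mul(Add(Function('w')(G, -223), -41327), Add(-31819, -15168)) = Mul(Add(Add(-46, -223, 143), -41327), Add(-31819, -15168)) = Mul(Add(-126, -41327), -46987) = Mul(-41453, -46987) = 1947752111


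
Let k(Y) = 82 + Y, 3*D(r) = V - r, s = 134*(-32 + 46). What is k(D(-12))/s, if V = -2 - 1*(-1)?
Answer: 257/5628 ≈ 0.045665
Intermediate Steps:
s = 1876 (s = 134*14 = 1876)
V = -1 (V = -2 + 1 = -1)
D(r) = -⅓ - r/3 (D(r) = (-1 - r)/3 = -⅓ - r/3)
k(D(-12))/s = (82 + (-⅓ - ⅓*(-12)))/1876 = (82 + (-⅓ + 4))*(1/1876) = (82 + 11/3)*(1/1876) = (257/3)*(1/1876) = 257/5628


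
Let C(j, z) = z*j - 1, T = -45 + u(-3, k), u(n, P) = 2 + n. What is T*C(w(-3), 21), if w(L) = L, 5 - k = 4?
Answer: 2944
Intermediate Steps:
k = 1 (k = 5 - 1*4 = 5 - 4 = 1)
T = -46 (T = -45 + (2 - 3) = -45 - 1 = -46)
C(j, z) = -1 + j*z (C(j, z) = j*z - 1 = -1 + j*z)
T*C(w(-3), 21) = -46*(-1 - 3*21) = -46*(-1 - 63) = -46*(-64) = 2944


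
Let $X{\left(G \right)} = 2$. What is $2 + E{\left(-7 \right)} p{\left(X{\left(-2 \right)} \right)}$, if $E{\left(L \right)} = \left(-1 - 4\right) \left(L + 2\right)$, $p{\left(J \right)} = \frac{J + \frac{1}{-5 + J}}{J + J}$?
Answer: $\frac{149}{12} \approx 12.417$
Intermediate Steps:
$p{\left(J \right)} = \frac{J + \frac{1}{-5 + J}}{2 J}$
$E{\left(L \right)} = -10 - 5 L$ ($E{\left(L \right)} = - 5 \left(2 + L\right) = -10 - 5 L$)
$2 + E{\left(-7 \right)} p{\left(X{\left(-2 \right)} \right)} = 2 + \left(-10 - -35\right) \frac{1 + 2^{2} - 10}{2 \cdot 2 \left(-5 + 2\right)} = 2 + \left(-10 + 35\right) \frac{1}{2} \cdot \frac{1}{2} \frac{1}{-3} \left(1 + 4 - 10\right) = 2 + 25 \cdot \frac{1}{2} \cdot \frac{1}{2} \left(- \frac{1}{3}\right) \left(-5\right) = 2 + 25 \cdot \frac{5}{12} = 2 + \frac{125}{12} = \frac{149}{12}$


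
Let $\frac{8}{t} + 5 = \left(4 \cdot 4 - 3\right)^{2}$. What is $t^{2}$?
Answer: $\frac{4}{1681} \approx 0.0023795$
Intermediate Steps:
$t = \frac{2}{41}$ ($t = \frac{8}{-5 + \left(4 \cdot 4 - 3\right)^{2}} = \frac{8}{-5 + \left(16 - 3\right)^{2}} = \frac{8}{-5 + 13^{2}} = \frac{8}{-5 + 169} = \frac{8}{164} = 8 \cdot \frac{1}{164} = \frac{2}{41} \approx 0.048781$)
$t^{2} = \left(\frac{2}{41}\right)^{2} = \frac{4}{1681}$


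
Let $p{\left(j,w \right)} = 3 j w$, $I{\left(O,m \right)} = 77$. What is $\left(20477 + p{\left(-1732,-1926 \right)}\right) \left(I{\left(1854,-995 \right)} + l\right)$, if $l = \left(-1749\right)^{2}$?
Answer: $30676351588894$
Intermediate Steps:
$l = 3059001$
$p{\left(j,w \right)} = 3 j w$
$\left(20477 + p{\left(-1732,-1926 \right)}\right) \left(I{\left(1854,-995 \right)} + l\right) = \left(20477 + 3 \left(-1732\right) \left(-1926\right)\right) \left(77 + 3059001\right) = \left(20477 + 10007496\right) 3059078 = 10027973 \cdot 3059078 = 30676351588894$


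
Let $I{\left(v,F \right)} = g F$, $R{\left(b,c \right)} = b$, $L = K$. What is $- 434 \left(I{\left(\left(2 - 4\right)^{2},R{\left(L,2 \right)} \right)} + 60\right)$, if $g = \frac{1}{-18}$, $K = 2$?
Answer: $- \frac{233926}{9} \approx -25992.0$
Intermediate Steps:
$g = - \frac{1}{18} \approx -0.055556$
$L = 2$
$I{\left(v,F \right)} = - \frac{F}{18}$
$- 434 \left(I{\left(\left(2 - 4\right)^{2},R{\left(L,2 \right)} \right)} + 60\right) = - 434 \left(\left(- \frac{1}{18}\right) 2 + 60\right) = - 434 \left(- \frac{1}{9} + 60\right) = \left(-434\right) \frac{539}{9} = - \frac{233926}{9}$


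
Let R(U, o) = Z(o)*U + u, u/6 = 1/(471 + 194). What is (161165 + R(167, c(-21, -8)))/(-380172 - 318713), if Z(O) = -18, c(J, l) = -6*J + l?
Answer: -9561431/42250775 ≈ -0.22630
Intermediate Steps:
u = 6/665 (u = 6/(471 + 194) = 6/665 ≈ 0.0090226)
c(J, l) = l - 6*J
R(U, o) = 6/665 - 18*U (R(U, o) = -18*U + 6/665 = 6/665 - 18*U)
(161165 + R(167, c(-21, -8)))/(-380172 - 318713) = (161165 + (6/665 - 18*167))/(-380172 - 318713) = (161165 + (6/665 - 3006))/(-698885) = (161165 - 1998984/665)*(-1/698885) = (105175741/665)*(-1/698885) = -9561431/42250775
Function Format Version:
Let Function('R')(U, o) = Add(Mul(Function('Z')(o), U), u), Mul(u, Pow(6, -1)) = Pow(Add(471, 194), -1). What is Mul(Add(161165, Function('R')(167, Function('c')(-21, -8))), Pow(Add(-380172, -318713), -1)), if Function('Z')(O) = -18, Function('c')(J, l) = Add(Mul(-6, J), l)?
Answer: Rational(-9561431, 42250775) ≈ -0.22630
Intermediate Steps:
u = Rational(6, 665) (u = Mul(6, Pow(Add(471, 194), -1)) = Mul(6, Pow(665, -1)) = Mul(6, Rational(1, 665)) = Rational(6, 665) ≈ 0.0090226)
Function('c')(J, l) = Add(l, Mul(-6, J))
Function('R')(U, o) = Add(Rational(6, 665), Mul(-18, U)) (Function('R')(U, o) = Add(Mul(-18, U), Rational(6, 665)) = Add(Rational(6, 665), Mul(-18, U)))
Mul(Add(161165, Function('R')(167, Function('c')(-21, -8))), Pow(Add(-380172, -318713), -1)) = Mul(Add(161165, Add(Rational(6, 665), Mul(-18, 167))), Pow(Add(-380172, -318713), -1)) = Mul(Add(161165, Add(Rational(6, 665), -3006)), Pow(-698885, -1)) = Mul(Add(161165, Rational(-1998984, 665)), Rational(-1, 698885)) = Mul(Rational(105175741, 665), Rational(-1, 698885)) = Rational(-9561431, 42250775)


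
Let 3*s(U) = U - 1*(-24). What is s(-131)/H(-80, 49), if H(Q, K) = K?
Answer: -107/147 ≈ -0.72789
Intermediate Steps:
s(U) = 8 + U/3 (s(U) = (U - 1*(-24))/3 = (U + 24)/3 = (24 + U)/3 = 8 + U/3)
s(-131)/H(-80, 49) = (8 + (⅓)*(-131))/49 = (8 - 131/3)*(1/49) = -107/3*1/49 = -107/147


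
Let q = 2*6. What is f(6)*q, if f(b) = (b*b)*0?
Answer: 0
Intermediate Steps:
f(b) = 0 (f(b) = b²*0 = 0)
q = 12
f(6)*q = 0*12 = 0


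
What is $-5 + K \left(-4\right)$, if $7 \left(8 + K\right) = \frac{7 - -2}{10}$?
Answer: $\frac{927}{35} \approx 26.486$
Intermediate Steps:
$K = - \frac{551}{70}$ ($K = -8 + \frac{\left(7 - -2\right) \frac{1}{10}}{7} = -8 + \frac{\left(7 + 2\right) \frac{1}{10}}{7} = -8 + \frac{9 \cdot \frac{1}{10}}{7} = -8 + \frac{1}{7} \cdot \frac{9}{10} = -8 + \frac{9}{70} = - \frac{551}{70} \approx -7.8714$)
$-5 + K \left(-4\right) = -5 - - \frac{1102}{35} = -5 + \frac{1102}{35} = \frac{927}{35}$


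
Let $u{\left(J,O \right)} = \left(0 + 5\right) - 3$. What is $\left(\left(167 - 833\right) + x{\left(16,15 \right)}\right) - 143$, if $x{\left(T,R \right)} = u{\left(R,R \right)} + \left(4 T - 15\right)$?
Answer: $-758$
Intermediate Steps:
$u{\left(J,O \right)} = 2$ ($u{\left(J,O \right)} = 5 - 3 = 2$)
$x{\left(T,R \right)} = -13 + 4 T$ ($x{\left(T,R \right)} = 2 + \left(4 T - 15\right) = 2 + \left(-15 + 4 T\right) = -13 + 4 T$)
$\left(\left(167 - 833\right) + x{\left(16,15 \right)}\right) - 143 = \left(\left(167 - 833\right) + \left(-13 + 4 \cdot 16\right)\right) - 143 = \left(-666 + \left(-13 + 64\right)\right) - 143 = \left(-666 + 51\right) - 143 = -615 - 143 = -758$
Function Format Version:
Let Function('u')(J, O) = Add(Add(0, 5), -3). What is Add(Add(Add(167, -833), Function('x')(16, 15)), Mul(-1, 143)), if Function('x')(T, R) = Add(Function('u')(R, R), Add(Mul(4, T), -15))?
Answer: -758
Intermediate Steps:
Function('u')(J, O) = 2 (Function('u')(J, O) = Add(5, -3) = 2)
Function('x')(T, R) = Add(-13, Mul(4, T)) (Function('x')(T, R) = Add(2, Add(Mul(4, T), -15)) = Add(2, Add(-15, Mul(4, T))) = Add(-13, Mul(4, T)))
Add(Add(Add(167, -833), Function('x')(16, 15)), Mul(-1, 143)) = Add(Add(Add(167, -833), Add(-13, Mul(4, 16))), Mul(-1, 143)) = Add(Add(-666, Add(-13, 64)), -143) = Add(Add(-666, 51), -143) = Add(-615, -143) = -758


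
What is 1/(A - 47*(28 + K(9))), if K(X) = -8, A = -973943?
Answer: -1/974883 ≈ -1.0258e-6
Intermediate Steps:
1/(A - 47*(28 + K(9))) = 1/(-973943 - 47*(28 - 8)) = 1/(-973943 - 47*20) = 1/(-973943 - 940) = 1/(-974883) = -1/974883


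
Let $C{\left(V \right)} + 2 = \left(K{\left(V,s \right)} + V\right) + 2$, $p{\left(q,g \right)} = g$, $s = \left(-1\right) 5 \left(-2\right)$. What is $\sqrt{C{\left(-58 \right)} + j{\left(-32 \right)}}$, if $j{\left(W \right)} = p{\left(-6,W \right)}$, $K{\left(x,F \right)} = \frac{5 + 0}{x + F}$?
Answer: $\frac{5 i \sqrt{519}}{12} \approx 9.4923 i$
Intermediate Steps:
$s = 10$ ($s = \left(-5\right) \left(-2\right) = 10$)
$K{\left(x,F \right)} = \frac{5}{F + x}$
$j{\left(W \right)} = W$
$C{\left(V \right)} = V + \frac{5}{10 + V}$ ($C{\left(V \right)} = -2 + \left(\left(\frac{5}{10 + V} + V\right) + 2\right) = -2 + \left(\left(V + \frac{5}{10 + V}\right) + 2\right) = -2 + \left(2 + V + \frac{5}{10 + V}\right) = V + \frac{5}{10 + V}$)
$\sqrt{C{\left(-58 \right)} + j{\left(-32 \right)}} = \sqrt{\frac{5 - 58 \left(10 - 58\right)}{10 - 58} - 32} = \sqrt{\frac{5 - -2784}{-48} - 32} = \sqrt{- \frac{5 + 2784}{48} - 32} = \sqrt{\left(- \frac{1}{48}\right) 2789 - 32} = \sqrt{- \frac{2789}{48} - 32} = \sqrt{- \frac{4325}{48}} = \frac{5 i \sqrt{519}}{12}$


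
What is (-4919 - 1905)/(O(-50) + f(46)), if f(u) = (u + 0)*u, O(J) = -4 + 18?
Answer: -3412/1065 ≈ -3.2038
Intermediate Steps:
O(J) = 14
f(u) = u² (f(u) = u*u = u²)
(-4919 - 1905)/(O(-50) + f(46)) = (-4919 - 1905)/(14 + 46²) = -6824/(14 + 2116) = -6824/2130 = -6824*1/2130 = -3412/1065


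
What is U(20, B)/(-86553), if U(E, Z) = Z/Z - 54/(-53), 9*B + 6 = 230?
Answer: -107/4587309 ≈ -2.3325e-5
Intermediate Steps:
B = 224/9 (B = -⅔ + (⅑)*230 = -⅔ + 230/9 = 224/9 ≈ 24.889)
U(E, Z) = 107/53 (U(E, Z) = 1 - 54*(-1/53) = 1 + 54/53 = 107/53)
U(20, B)/(-86553) = (107/53)/(-86553) = (107/53)*(-1/86553) = -107/4587309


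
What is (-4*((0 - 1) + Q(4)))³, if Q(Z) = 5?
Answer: -4096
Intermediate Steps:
(-4*((0 - 1) + Q(4)))³ = (-4*((0 - 1) + 5))³ = (-4*(-1 + 5))³ = (-4*4)³ = (-16)³ = -4096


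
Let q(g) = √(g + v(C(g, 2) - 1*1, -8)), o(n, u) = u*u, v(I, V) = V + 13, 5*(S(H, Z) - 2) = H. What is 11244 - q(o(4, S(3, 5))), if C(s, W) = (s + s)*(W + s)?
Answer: 11244 - 7*√6/5 ≈ 11241.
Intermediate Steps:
S(H, Z) = 2 + H/5
C(s, W) = 2*s*(W + s) (C(s, W) = (2*s)*(W + s) = 2*s*(W + s))
v(I, V) = 13 + V
o(n, u) = u²
q(g) = √(5 + g) (q(g) = √(g + (13 - 8)) = √(g + 5) = √(5 + g))
11244 - q(o(4, S(3, 5))) = 11244 - √(5 + (2 + (⅕)*3)²) = 11244 - √(5 + (2 + ⅗)²) = 11244 - √(5 + (13/5)²) = 11244 - √(5 + 169/25) = 11244 - √(294/25) = 11244 - 7*√6/5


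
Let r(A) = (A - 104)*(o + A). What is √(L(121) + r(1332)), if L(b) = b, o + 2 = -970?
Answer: √442201 ≈ 664.98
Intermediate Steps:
o = -972 (o = -2 - 970 = -972)
r(A) = (-972 + A)*(-104 + A) (r(A) = (A - 104)*(-972 + A) = (-104 + A)*(-972 + A) = (-972 + A)*(-104 + A))
√(L(121) + r(1332)) = √(121 + (101088 + 1332² - 1076*1332)) = √(121 + (101088 + 1774224 - 1433232)) = √(121 + 442080) = √442201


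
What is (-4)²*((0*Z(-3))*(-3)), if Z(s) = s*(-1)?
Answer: 0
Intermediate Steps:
Z(s) = -s
(-4)²*((0*Z(-3))*(-3)) = (-4)²*((0*(-1*(-3)))*(-3)) = 16*((0*3)*(-3)) = 16*(0*(-3)) = 16*0 = 0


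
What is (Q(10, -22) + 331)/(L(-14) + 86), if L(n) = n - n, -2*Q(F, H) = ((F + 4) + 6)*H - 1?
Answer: 1103/172 ≈ 6.4128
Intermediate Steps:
Q(F, H) = ½ - H*(10 + F)/2 (Q(F, H) = -(((F + 4) + 6)*H - 1)/2 = -(((4 + F) + 6)*H - 1)/2 = -((10 + F)*H - 1)/2 = -(H*(10 + F) - 1)/2 = -(-1 + H*(10 + F))/2 = ½ - H*(10 + F)/2)
L(n) = 0
(Q(10, -22) + 331)/(L(-14) + 86) = ((½ - 5*(-22) - ½*10*(-22)) + 331)/(0 + 86) = ((½ + 110 + 110) + 331)/86 = (441/2 + 331)*(1/86) = (1103/2)*(1/86) = 1103/172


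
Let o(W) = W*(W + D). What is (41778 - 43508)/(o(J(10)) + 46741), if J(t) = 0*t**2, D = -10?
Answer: -1730/46741 ≈ -0.037012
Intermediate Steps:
J(t) = 0
o(W) = W*(-10 + W) (o(W) = W*(W - 10) = W*(-10 + W))
(41778 - 43508)/(o(J(10)) + 46741) = (41778 - 43508)/(0*(-10 + 0) + 46741) = -1730/(0*(-10) + 46741) = -1730/(0 + 46741) = -1730/46741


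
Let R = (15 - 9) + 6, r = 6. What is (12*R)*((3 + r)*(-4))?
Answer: -5184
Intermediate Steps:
R = 12 (R = 6 + 6 = 12)
(12*R)*((3 + r)*(-4)) = (12*12)*((3 + 6)*(-4)) = 144*(9*(-4)) = 144*(-36) = -5184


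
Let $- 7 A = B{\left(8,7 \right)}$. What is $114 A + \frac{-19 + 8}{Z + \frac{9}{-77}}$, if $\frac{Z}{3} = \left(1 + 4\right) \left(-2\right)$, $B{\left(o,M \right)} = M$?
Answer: $- \frac{263519}{2319} \approx -113.63$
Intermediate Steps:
$Z = -30$ ($Z = 3 \left(1 + 4\right) \left(-2\right) = 3 \cdot 5 \left(-2\right) = 3 \left(-10\right) = -30$)
$A = -1$ ($A = \left(- \frac{1}{7}\right) 7 = -1$)
$114 A + \frac{-19 + 8}{Z + \frac{9}{-77}} = 114 \left(-1\right) + \frac{-19 + 8}{-30 + \frac{9}{-77}} = -114 - \frac{11}{-30 + 9 \left(- \frac{1}{77}\right)} = -114 - \frac{11}{-30 - \frac{9}{77}} = -114 - \frac{11}{- \frac{2319}{77}} = -114 - - \frac{847}{2319} = -114 + \frac{847}{2319} = - \frac{263519}{2319}$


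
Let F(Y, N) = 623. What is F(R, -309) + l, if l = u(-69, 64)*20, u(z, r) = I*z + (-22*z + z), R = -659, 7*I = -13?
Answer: 225161/7 ≈ 32166.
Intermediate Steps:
I = -13/7 (I = (1/7)*(-13) = -13/7 ≈ -1.8571)
u(z, r) = -160*z/7 (u(z, r) = -13*z/7 + (-22*z + z) = -13*z/7 - 21*z = -160*z/7)
l = 220800/7 (l = -160/7*(-69)*20 = (11040/7)*20 = 220800/7 ≈ 31543.)
F(R, -309) + l = 623 + 220800/7 = 225161/7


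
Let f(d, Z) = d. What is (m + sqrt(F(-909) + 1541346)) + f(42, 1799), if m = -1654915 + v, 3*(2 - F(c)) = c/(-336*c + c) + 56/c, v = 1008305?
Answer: -646568 + sqrt(142928254454285145)/304515 ≈ -6.4533e+5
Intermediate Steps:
F(c) = 2011/1005 - 56/(3*c) (F(c) = 2 - (c/(-336*c + c) + 56/c)/3 = 2 - (c/((-335*c)) + 56/c)/3 = 2 - (c*(-1/(335*c)) + 56/c)/3 = 2 - (-1/335 + 56/c)/3 = 2 + (1/1005 - 56/(3*c)) = 2011/1005 - 56/(3*c))
m = -646610 (m = -1654915 + 1008305 = -646610)
(m + sqrt(F(-909) + 1541346)) + f(42, 1799) = (-646610 + sqrt((1/1005)*(-18760 + 2011*(-909))/(-909) + 1541346)) + 42 = (-646610 + sqrt((1/1005)*(-1/909)*(-18760 - 1827999) + 1541346)) + 42 = (-646610 + sqrt((1/1005)*(-1/909)*(-1846759) + 1541346)) + 42 = (-646610 + sqrt(1846759/913545 + 1541346)) + 42 = (-646610 + sqrt(1408090778329/913545)) + 42 = (-646610 + sqrt(142928254454285145)/304515) + 42 = -646568 + sqrt(142928254454285145)/304515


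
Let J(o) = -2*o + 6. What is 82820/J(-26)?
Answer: 41410/29 ≈ 1427.9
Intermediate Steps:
J(o) = 6 - 2*o
82820/J(-26) = 82820/(6 - 2*(-26)) = 82820/(6 + 52) = 82820/58 = 82820*(1/58) = 41410/29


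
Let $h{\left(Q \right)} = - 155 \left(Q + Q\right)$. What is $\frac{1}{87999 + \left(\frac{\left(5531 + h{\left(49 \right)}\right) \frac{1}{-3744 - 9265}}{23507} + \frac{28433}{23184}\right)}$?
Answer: $\frac{7089726620592}{623897547993683443} \approx 1.1364 \cdot 10^{-5}$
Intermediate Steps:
$h{\left(Q \right)} = - 310 Q$ ($h{\left(Q \right)} = - 155 \cdot 2 Q = - 310 Q$)
$\frac{1}{87999 + \left(\frac{\left(5531 + h{\left(49 \right)}\right) \frac{1}{-3744 - 9265}}{23507} + \frac{28433}{23184}\right)} = \frac{1}{87999 + \left(\frac{\left(5531 - 15190\right) \frac{1}{-3744 - 9265}}{23507} + \frac{28433}{23184}\right)} = \frac{1}{87999 + \left(\frac{5531 - 15190}{-13009} \cdot \frac{1}{23507} + 28433 \cdot \frac{1}{23184}\right)} = \frac{1}{87999 + \left(\left(-9659\right) \left(- \frac{1}{13009}\right) \frac{1}{23507} + \frac{28433}{23184}\right)} = \frac{1}{87999 + \left(\frac{9659}{13009} \cdot \frac{1}{23507} + \frac{28433}{23184}\right)} = \frac{1}{87999 + \left(\frac{9659}{305802563} + \frac{28433}{23184}\right)} = \frac{1}{87999 + \frac{8695108208035}{7089726620592}} = \frac{1}{\frac{623897547993683443}{7089726620592}} = \frac{7089726620592}{623897547993683443}$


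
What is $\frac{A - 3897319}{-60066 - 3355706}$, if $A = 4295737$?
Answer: $- \frac{199209}{1707886} \approx -0.11664$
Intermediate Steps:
$\frac{A - 3897319}{-60066 - 3355706} = \frac{4295737 - 3897319}{-60066 - 3355706} = \frac{398418}{-3415772} = 398418 \left(- \frac{1}{3415772}\right) = - \frac{199209}{1707886}$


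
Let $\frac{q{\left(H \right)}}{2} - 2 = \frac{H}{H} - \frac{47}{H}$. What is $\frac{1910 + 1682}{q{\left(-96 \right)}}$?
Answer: $\frac{172416}{335} \approx 514.67$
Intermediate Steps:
$q{\left(H \right)} = 6 - \frac{94}{H}$ ($q{\left(H \right)} = 4 + 2 \left(\frac{H}{H} - \frac{47}{H}\right) = 4 + 2 \left(1 - \frac{47}{H}\right) = 4 + \left(2 - \frac{94}{H}\right) = 6 - \frac{94}{H}$)
$\frac{1910 + 1682}{q{\left(-96 \right)}} = \frac{1910 + 1682}{6 - \frac{94}{-96}} = \frac{3592}{6 - - \frac{47}{48}} = \frac{3592}{6 + \frac{47}{48}} = \frac{3592}{\frac{335}{48}} = 3592 \cdot \frac{48}{335} = \frac{172416}{335}$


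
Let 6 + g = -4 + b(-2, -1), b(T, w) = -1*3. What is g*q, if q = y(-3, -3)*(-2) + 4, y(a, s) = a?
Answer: -130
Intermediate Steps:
b(T, w) = -3
g = -13 (g = -6 + (-4 - 3) = -6 - 7 = -13)
q = 10 (q = -3*(-2) + 4 = 6 + 4 = 10)
g*q = -13*10 = -130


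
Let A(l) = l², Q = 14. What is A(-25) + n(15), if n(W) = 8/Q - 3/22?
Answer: 96317/154 ≈ 625.44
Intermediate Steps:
n(W) = 67/154 (n(W) = 8/14 - 3/22 = 8*(1/14) - 3*1/22 = 4/7 - 3/22 = 67/154)
A(-25) + n(15) = (-25)² + 67/154 = 625 + 67/154 = 96317/154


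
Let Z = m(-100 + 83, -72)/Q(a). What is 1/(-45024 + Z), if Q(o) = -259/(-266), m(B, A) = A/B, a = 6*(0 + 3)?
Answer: -629/28317360 ≈ -2.2213e-5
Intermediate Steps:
a = 18 (a = 6*3 = 18)
Q(o) = 37/38 (Q(o) = -259*(-1/266) = 37/38)
Z = 2736/629 (Z = (-72/(-100 + 83))/(37/38) = -72/(-17)*(38/37) = -72*(-1/17)*(38/37) = (72/17)*(38/37) = 2736/629 ≈ 4.3498)
1/(-45024 + Z) = 1/(-45024 + 2736/629) = 1/(-28317360/629) = -629/28317360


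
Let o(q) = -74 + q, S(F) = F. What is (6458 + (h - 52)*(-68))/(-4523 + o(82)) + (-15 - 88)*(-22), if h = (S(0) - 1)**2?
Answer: 1460152/645 ≈ 2263.8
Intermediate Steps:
h = 1 (h = (0 - 1)**2 = (-1)**2 = 1)
(6458 + (h - 52)*(-68))/(-4523 + o(82)) + (-15 - 88)*(-22) = (6458 + (1 - 52)*(-68))/(-4523 + (-74 + 82)) + (-15 - 88)*(-22) = (6458 - 51*(-68))/(-4523 + 8) - 103*(-22) = (6458 + 3468)/(-4515) + 2266 = 9926*(-1/4515) + 2266 = -1418/645 + 2266 = 1460152/645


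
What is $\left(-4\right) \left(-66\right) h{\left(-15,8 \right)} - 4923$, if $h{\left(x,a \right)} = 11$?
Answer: $-2019$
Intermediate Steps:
$\left(-4\right) \left(-66\right) h{\left(-15,8 \right)} - 4923 = \left(-4\right) \left(-66\right) 11 - 4923 = 264 \cdot 11 - 4923 = 2904 - 4923 = -2019$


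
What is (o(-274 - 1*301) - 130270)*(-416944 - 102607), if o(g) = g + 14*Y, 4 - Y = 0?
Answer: 67951555739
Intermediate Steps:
Y = 4 (Y = 4 - 1*0 = 4 + 0 = 4)
o(g) = 56 + g (o(g) = g + 14*4 = g + 56 = 56 + g)
(o(-274 - 1*301) - 130270)*(-416944 - 102607) = ((56 + (-274 - 1*301)) - 130270)*(-416944 - 102607) = ((56 + (-274 - 301)) - 130270)*(-519551) = ((56 - 575) - 130270)*(-519551) = (-519 - 130270)*(-519551) = -130789*(-519551) = 67951555739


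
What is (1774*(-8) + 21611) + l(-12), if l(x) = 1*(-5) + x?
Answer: 7402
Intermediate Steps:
l(x) = -5 + x
(1774*(-8) + 21611) + l(-12) = (1774*(-8) + 21611) + (-5 - 12) = (-14192 + 21611) - 17 = 7419 - 17 = 7402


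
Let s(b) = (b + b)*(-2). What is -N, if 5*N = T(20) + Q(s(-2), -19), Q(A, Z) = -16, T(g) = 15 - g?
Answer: 21/5 ≈ 4.2000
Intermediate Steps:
s(b) = -4*b (s(b) = (2*b)*(-2) = -4*b)
N = -21/5 (N = ((15 - 1*20) - 16)/5 = ((15 - 20) - 16)/5 = (-5 - 16)/5 = (⅕)*(-21) = -21/5 ≈ -4.2000)
-N = -1*(-21/5) = 21/5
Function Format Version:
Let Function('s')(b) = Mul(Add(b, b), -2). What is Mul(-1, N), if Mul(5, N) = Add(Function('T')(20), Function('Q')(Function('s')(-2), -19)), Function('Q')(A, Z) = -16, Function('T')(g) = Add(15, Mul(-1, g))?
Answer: Rational(21, 5) ≈ 4.2000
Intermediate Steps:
Function('s')(b) = Mul(-4, b) (Function('s')(b) = Mul(Mul(2, b), -2) = Mul(-4, b))
N = Rational(-21, 5) (N = Mul(Rational(1, 5), Add(Add(15, Mul(-1, 20)), -16)) = Mul(Rational(1, 5), Add(Add(15, -20), -16)) = Mul(Rational(1, 5), Add(-5, -16)) = Mul(Rational(1, 5), -21) = Rational(-21, 5) ≈ -4.2000)
Mul(-1, N) = Mul(-1, Rational(-21, 5)) = Rational(21, 5)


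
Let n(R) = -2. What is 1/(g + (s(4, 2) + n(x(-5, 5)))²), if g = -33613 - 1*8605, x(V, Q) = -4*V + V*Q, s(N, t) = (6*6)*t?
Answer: -1/37318 ≈ -2.6797e-5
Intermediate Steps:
s(N, t) = 36*t
x(V, Q) = -4*V + Q*V
g = -42218 (g = -33613 - 8605 = -42218)
1/(g + (s(4, 2) + n(x(-5, 5)))²) = 1/(-42218 + (36*2 - 2)²) = 1/(-42218 + (72 - 2)²) = 1/(-42218 + 70²) = 1/(-42218 + 4900) = 1/(-37318) = -1/37318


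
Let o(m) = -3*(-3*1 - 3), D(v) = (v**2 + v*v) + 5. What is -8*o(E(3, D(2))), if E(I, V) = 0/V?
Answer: -144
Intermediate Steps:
D(v) = 5 + 2*v**2 (D(v) = (v**2 + v**2) + 5 = 2*v**2 + 5 = 5 + 2*v**2)
E(I, V) = 0
o(m) = 18 (o(m) = -3*(-3 - 3) = -3*(-6) = 18)
-8*o(E(3, D(2))) = -8*18 = -144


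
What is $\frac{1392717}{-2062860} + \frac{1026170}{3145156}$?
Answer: $- \frac{188622265221}{540668042180} \approx -0.34887$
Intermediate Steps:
$\frac{1392717}{-2062860} + \frac{1026170}{3145156} = 1392717 \left(- \frac{1}{2062860}\right) + 1026170 \cdot \frac{1}{3145156} = - \frac{464239}{687620} + \frac{513085}{1572578} = - \frac{188622265221}{540668042180}$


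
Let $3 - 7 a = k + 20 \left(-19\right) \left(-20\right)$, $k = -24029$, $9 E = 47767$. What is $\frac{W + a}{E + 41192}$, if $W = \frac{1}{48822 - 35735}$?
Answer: $\frac{1935410319}{38337908455} \approx 0.050483$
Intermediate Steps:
$E = \frac{47767}{9}$ ($E = \frac{1}{9} \cdot 47767 = \frac{47767}{9} \approx 5307.4$)
$a = \frac{16432}{7}$ ($a = \frac{3}{7} - \frac{-24029 + 20 \left(-19\right) \left(-20\right)}{7} = \frac{3}{7} - \frac{-24029 - -7600}{7} = \frac{3}{7} - \frac{-24029 + 7600}{7} = \frac{3}{7} - -2347 = \frac{3}{7} + 2347 = \frac{16432}{7} \approx 2347.4$)
$W = \frac{1}{13087} \approx 7.6412 \cdot 10^{-5}$
$\frac{W + a}{E + 41192} = \frac{\frac{1}{13087} + \frac{16432}{7}}{\frac{47767}{9} + 41192} = \frac{215045591}{91609 \cdot \frac{418495}{9}} = \frac{215045591}{91609} \cdot \frac{9}{418495} = \frac{1935410319}{38337908455}$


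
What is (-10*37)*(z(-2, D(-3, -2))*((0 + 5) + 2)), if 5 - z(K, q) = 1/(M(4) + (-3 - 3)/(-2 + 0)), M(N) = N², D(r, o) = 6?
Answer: -243460/19 ≈ -12814.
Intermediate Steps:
z(K, q) = 94/19 (z(K, q) = 5 - 1/(4² + (-3 - 3)/(-2 + 0)) = 5 - 1/(16 - 6/(-2)) = 5 - 1/(16 - 6*(-½)) = 5 - 1/(16 + 3) = 5 - 1/19 = 94/19)
(-10*37)*(z(-2, D(-3, -2))*((0 + 5) + 2)) = (-10*37)*(94*((0 + 5) + 2)/19) = -34780*(5 + 2)/19 = -34780*7/19 = -370*658/19 = -243460/19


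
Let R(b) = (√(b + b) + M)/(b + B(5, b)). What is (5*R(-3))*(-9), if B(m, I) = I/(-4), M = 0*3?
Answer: 20*I*√6 ≈ 48.99*I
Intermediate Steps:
M = 0
B(m, I) = -I/4 (B(m, I) = I*(-¼) = -I/4)
R(b) = 4*√2/(3*√b) (R(b) = (√(b + b) + 0)/(b - b/4) = (√(2*b) + 0)/((3*b/4)) = (√2*√b + 0)*(4/(3*b)) = (√2*√b)*(4/(3*b)) = 4*√2/(3*√b))
(5*R(-3))*(-9) = (5*(4*√2/(3*√(-3))))*(-9) = (5*(4*√2*(-I*√3/3)/3))*(-9) = (5*(-4*I*√6/9))*(-9) = -20*I*√6/9*(-9) = 20*I*√6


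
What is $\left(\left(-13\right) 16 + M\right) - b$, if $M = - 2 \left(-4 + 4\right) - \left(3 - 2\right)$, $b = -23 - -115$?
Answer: $-301$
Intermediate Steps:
$b = 92$ ($b = -23 + 115 = 92$)
$M = -1$ ($M = \left(-2\right) 0 - \left(3 - 2\right) = 0 - 1 = -1$)
$\left(\left(-13\right) 16 + M\right) - b = \left(\left(-13\right) 16 - 1\right) - 92 = \left(-208 - 1\right) - 92 = -209 - 92 = -301$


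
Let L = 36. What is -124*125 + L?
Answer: -15464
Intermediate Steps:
-124*125 + L = -124*125 + 36 = -15500 + 36 = -15464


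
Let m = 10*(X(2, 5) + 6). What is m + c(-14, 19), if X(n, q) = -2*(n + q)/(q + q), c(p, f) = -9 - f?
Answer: 18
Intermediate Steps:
X(n, q) = -(n + q)/q (X(n, q) = -2*(n + q)/(2*q) = -(n + q)/q)
m = 46 (m = 10*((-1*2 - 1*5)/5 + 6) = 10*((-2 - 5)/5 + 6) = 10*((⅕)*(-7) + 6) = 10*(-7/5 + 6) = 10*(23/5) = 46)
m + c(-14, 19) = 46 + (-9 - 1*19) = 46 + (-9 - 19) = 46 - 28 = 18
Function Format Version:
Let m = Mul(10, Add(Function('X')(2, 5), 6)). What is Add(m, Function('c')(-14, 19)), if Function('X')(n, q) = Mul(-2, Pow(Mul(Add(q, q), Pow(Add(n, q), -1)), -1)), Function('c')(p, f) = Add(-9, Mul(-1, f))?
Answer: 18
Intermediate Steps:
Function('X')(n, q) = Mul(-1, Pow(q, -1), Add(n, q)) (Function('X')(n, q) = Mul(-2, Pow(Mul(Mul(2, q), Pow(Add(n, q), -1)), -1)) = Mul(-2, Pow(Mul(2, q, Pow(Add(n, q), -1)), -1)) = Mul(-2, Mul(Rational(1, 2), Pow(q, -1), Add(n, q))) = Mul(-1, Pow(q, -1), Add(n, q)))
m = 46 (m = Mul(10, Add(Mul(Pow(5, -1), Add(Mul(-1, 2), Mul(-1, 5))), 6)) = Mul(10, Add(Mul(Rational(1, 5), Add(-2, -5)), 6)) = Mul(10, Add(Mul(Rational(1, 5), -7), 6)) = Mul(10, Add(Rational(-7, 5), 6)) = Mul(10, Rational(23, 5)) = 46)
Add(m, Function('c')(-14, 19)) = Add(46, Add(-9, Mul(-1, 19))) = Add(46, Add(-9, -19)) = Add(46, -28) = 18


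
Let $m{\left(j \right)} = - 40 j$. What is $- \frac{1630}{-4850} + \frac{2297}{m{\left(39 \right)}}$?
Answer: $- \frac{171953}{151320} \approx -1.1364$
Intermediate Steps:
$- \frac{1630}{-4850} + \frac{2297}{m{\left(39 \right)}} = - \frac{1630}{-4850} + \frac{2297}{\left(-40\right) 39} = \left(-1630\right) \left(- \frac{1}{4850}\right) + \frac{2297}{-1560} = \frac{163}{485} + 2297 \left(- \frac{1}{1560}\right) = \frac{163}{485} - \frac{2297}{1560} = - \frac{171953}{151320}$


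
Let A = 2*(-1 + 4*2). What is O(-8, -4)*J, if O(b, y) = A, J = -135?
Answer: -1890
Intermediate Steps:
A = 14 (A = 2*(-1 + 8) = 2*7 = 14)
O(b, y) = 14
O(-8, -4)*J = 14*(-135) = -1890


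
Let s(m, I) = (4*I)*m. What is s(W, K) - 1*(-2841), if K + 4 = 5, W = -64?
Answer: 2585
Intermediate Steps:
K = 1 (K = -4 + 5 = 1)
s(m, I) = 4*I*m
s(W, K) - 1*(-2841) = 4*1*(-64) - 1*(-2841) = -256 + 2841 = 2585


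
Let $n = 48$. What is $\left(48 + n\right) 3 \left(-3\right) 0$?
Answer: $0$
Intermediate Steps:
$\left(48 + n\right) 3 \left(-3\right) 0 = \left(48 + 48\right) 3 \left(-3\right) 0 = 96 \left(\left(-9\right) 0\right) = 96 \cdot 0 = 0$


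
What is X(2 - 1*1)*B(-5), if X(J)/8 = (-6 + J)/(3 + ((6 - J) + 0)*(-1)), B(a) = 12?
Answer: 240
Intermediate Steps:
X(J) = 8*(-6 + J)/(-3 + J) (X(J) = 8*((-6 + J)/(3 + ((6 - J) + 0)*(-1))) = 8*((-6 + J)/(3 + (6 - J)*(-1))) = 8*((-6 + J)/(3 + (-6 + J))) = 8*((-6 + J)/(-3 + J)) = 8*(-6 + J)/(-3 + J))
X(2 - 1*1)*B(-5) = (8*(-6 + (2 - 1*1))/(-3 + (2 - 1*1)))*12 = (8*(-6 + (2 - 1))/(-3 + (2 - 1)))*12 = (8*(-6 + 1)/(-3 + 1))*12 = (8*(-5)/(-2))*12 = (8*(-1/2)*(-5))*12 = 20*12 = 240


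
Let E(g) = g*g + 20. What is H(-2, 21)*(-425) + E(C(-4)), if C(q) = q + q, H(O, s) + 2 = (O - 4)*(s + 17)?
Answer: 97834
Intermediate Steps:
H(O, s) = -2 + (-4 + O)*(17 + s) (H(O, s) = -2 + (O - 4)*(s + 17) = -2 + (-4 + O)*(17 + s))
C(q) = 2*q
E(g) = 20 + g² (E(g) = g² + 20 = 20 + g²)
H(-2, 21)*(-425) + E(C(-4)) = (-70 - 4*21 + 17*(-2) - 2*21)*(-425) + (20 + (2*(-4))²) = (-70 - 84 - 34 - 42)*(-425) + (20 + (-8)²) = -230*(-425) + (20 + 64) = 97750 + 84 = 97834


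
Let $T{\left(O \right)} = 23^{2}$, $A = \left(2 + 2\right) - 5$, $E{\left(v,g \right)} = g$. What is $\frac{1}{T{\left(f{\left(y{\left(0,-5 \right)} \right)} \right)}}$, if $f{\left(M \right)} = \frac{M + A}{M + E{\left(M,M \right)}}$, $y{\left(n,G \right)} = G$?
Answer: $\frac{1}{529} \approx 0.0018904$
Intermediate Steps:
$A = -1$ ($A = 4 - 5 = -1$)
$f{\left(M \right)} = \frac{-1 + M}{2 M}$ ($f{\left(M \right)} = \frac{M - 1}{M + M} = \frac{-1 + M}{2 M}$)
$T{\left(O \right)} = 529$
$\frac{1}{T{\left(f{\left(y{\left(0,-5 \right)} \right)} \right)}} = \frac{1}{529}$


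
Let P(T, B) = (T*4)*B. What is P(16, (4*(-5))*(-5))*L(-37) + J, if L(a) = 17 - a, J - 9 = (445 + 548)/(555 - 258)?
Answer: 34215622/99 ≈ 3.4561e+5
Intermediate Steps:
J = 1222/99 (J = 9 + (445 + 548)/(555 - 258) = 9 + 993/297 = 9 + 993*(1/297) = 9 + 331/99 = 1222/99 ≈ 12.343)
P(T, B) = 4*B*T (P(T, B) = (4*T)*B = 4*B*T)
P(16, (4*(-5))*(-5))*L(-37) + J = (4*((4*(-5))*(-5))*16)*(17 - 1*(-37)) + 1222/99 = (4*(-20*(-5))*16)*(17 + 37) + 1222/99 = (4*100*16)*54 + 1222/99 = 6400*54 + 1222/99 = 345600 + 1222/99 = 34215622/99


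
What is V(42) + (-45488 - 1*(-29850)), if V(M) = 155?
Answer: -15483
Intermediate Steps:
V(42) + (-45488 - 1*(-29850)) = 155 + (-45488 - 1*(-29850)) = 155 + (-45488 + 29850) = 155 - 15638 = -15483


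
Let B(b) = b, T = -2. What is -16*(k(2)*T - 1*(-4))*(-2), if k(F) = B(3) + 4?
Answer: -320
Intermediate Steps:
k(F) = 7 (k(F) = 3 + 4 = 7)
-16*(k(2)*T - 1*(-4))*(-2) = -16*(7*(-2) - 1*(-4))*(-2) = -16*(-14 + 4)*(-2) = -16*(-10)*(-2) = 160*(-2) = -320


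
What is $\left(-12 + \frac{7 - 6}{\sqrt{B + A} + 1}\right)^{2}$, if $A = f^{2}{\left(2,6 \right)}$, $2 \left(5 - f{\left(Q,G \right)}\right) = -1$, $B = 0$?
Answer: $\frac{23716}{169} \approx 140.33$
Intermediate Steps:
$f{\left(Q,G \right)} = \frac{11}{2}$ ($f{\left(Q,G \right)} = 5 - - \frac{1}{2} = 5 + \frac{1}{2} = \frac{11}{2}$)
$A = \frac{121}{4}$ ($A = \left(\frac{11}{2}\right)^{2} = \frac{121}{4} \approx 30.25$)
$\left(-12 + \frac{7 - 6}{\sqrt{B + A} + 1}\right)^{2} = \left(-12 + \frac{7 - 6}{\sqrt{0 + \frac{121}{4}} + 1}\right)^{2} = \left(-12 + 1 \frac{1}{\sqrt{\frac{121}{4}} + 1}\right)^{2} = \left(-12 + 1 \frac{1}{\frac{11}{2} + 1}\right)^{2} = \left(-12 + 1 \frac{1}{\frac{13}{2}}\right)^{2} = \left(-12 + 1 \cdot \frac{2}{13}\right)^{2} = \left(-12 + \frac{2}{13}\right)^{2} = \left(- \frac{154}{13}\right)^{2} = \frac{23716}{169}$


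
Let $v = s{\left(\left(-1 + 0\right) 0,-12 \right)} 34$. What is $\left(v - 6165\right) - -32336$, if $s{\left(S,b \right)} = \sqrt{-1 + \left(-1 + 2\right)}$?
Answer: $26171$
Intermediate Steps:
$s{\left(S,b \right)} = 0$ ($s{\left(S,b \right)} = \sqrt{-1 + 1} = \sqrt{0} = 0$)
$v = 0$ ($v = 0 \cdot 34 = 0$)
$\left(v - 6165\right) - -32336 = \left(0 - 6165\right) - -32336 = \left(0 - 6165\right) + 32336 = -6165 + 32336 = 26171$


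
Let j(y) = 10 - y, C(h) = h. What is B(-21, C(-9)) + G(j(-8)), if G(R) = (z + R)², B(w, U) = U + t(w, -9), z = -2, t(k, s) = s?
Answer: 238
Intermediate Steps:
B(w, U) = -9 + U (B(w, U) = U - 9 = -9 + U)
G(R) = (-2 + R)²
B(-21, C(-9)) + G(j(-8)) = (-9 - 9) + (-2 + (10 - 1*(-8)))² = -18 + (-2 + (10 + 8))² = -18 + (-2 + 18)² = -18 + 16² = -18 + 256 = 238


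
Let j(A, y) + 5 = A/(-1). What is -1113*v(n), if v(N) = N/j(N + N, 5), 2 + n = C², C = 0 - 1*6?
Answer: 37842/73 ≈ 518.38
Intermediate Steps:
C = -6 (C = 0 - 6 = -6)
n = 34 (n = -2 + (-6)² = -2 + 36 = 34)
j(A, y) = -5 - A (j(A, y) = -5 + A/(-1) = -5 + A*(-1) = -5 - A)
v(N) = N/(-5 - 2*N) (v(N) = N/(-5 - (N + N)) = N/(-5 - 2*N))
-1113*v(n) = -(-1113)*34/(5 + 2*34) = -(-1113)*34/(5 + 68) = -(-1113)*34/73 = -1113*(-34/73) = 37842/73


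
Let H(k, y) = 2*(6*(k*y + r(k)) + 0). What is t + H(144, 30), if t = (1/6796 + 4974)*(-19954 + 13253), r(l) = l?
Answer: -226151898677/6796 ≈ -3.3277e+7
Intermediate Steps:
t = -226515946805/6796 (t = (1/6796 + 4974)*(-6701) = (33803305/6796)*(-6701) = -226515946805/6796 ≈ -3.3331e+7)
H(k, y) = 12*k + 12*k*y (H(k, y) = 2*(6*(k*y + k) + 0) = 2*(6*(k + k*y) + 0) = 2*((6*k + 6*k*y) + 0) = 2*(6*k + 6*k*y) = 12*k + 12*k*y)
t + H(144, 30) = -226515946805/6796 + 12*144*(1 + 30) = -226515946805/6796 + 12*144*31 = -226515946805/6796 + 53568 = -226151898677/6796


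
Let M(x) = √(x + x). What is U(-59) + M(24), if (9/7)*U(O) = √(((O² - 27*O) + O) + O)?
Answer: 4*√3 + 14*√1239/9 ≈ 61.683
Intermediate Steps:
U(O) = 7*√(O² - 25*O)/9 (U(O) = 7*√(((O² - 27*O) + O) + O)/9 = 7*√((O² - 26*O) + O)/9 = 7*√(O² - 25*O)/9)
M(x) = √2*√x (M(x) = √(2*x) = √2*√x)
U(-59) + M(24) = 7*√(-59*(-25 - 59))/9 + √2*√24 = 7*√(-59*(-84))/9 + √2*(2*√6) = 7*√4956/9 + 4*√3 = 7*(2*√1239)/9 + 4*√3 = 14*√1239/9 + 4*√3 = 4*√3 + 14*√1239/9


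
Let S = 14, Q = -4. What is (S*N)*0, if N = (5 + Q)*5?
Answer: 0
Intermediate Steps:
N = 5 (N = (5 - 4)*5 = 1*5 = 5)
(S*N)*0 = (14*5)*0 = 70*0 = 0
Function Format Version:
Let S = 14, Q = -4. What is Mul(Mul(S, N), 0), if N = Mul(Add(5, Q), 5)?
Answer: 0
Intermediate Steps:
N = 5 (N = Mul(Add(5, -4), 5) = Mul(1, 5) = 5)
Mul(Mul(S, N), 0) = Mul(Mul(14, 5), 0) = Mul(70, 0) = 0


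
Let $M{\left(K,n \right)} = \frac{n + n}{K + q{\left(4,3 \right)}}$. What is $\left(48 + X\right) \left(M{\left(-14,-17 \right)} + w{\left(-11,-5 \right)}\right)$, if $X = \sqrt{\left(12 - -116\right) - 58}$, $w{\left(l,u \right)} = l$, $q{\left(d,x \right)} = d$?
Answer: $- \frac{1824}{5} - \frac{38 \sqrt{70}}{5} \approx -428.39$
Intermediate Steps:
$M{\left(K,n \right)} = \frac{2 n}{4 + K}$ ($M{\left(K,n \right)} = \frac{n + n}{K + 4} = \frac{2 n}{4 + K}$)
$X = \sqrt{70}$ ($X = \sqrt{\left(12 + 116\right) - 58} = \sqrt{128 - 58} = \sqrt{70} \approx 8.3666$)
$\left(48 + X\right) \left(M{\left(-14,-17 \right)} + w{\left(-11,-5 \right)}\right) = \left(48 + \sqrt{70}\right) \left(2 \left(-17\right) \frac{1}{4 - 14} - 11\right) = \left(48 + \sqrt{70}\right) \left(2 \left(-17\right) \frac{1}{-10} - 11\right) = \left(48 + \sqrt{70}\right) \left(2 \left(-17\right) \left(- \frac{1}{10}\right) - 11\right) = \left(48 + \sqrt{70}\right) \left(\frac{17}{5} - 11\right) = \left(48 + \sqrt{70}\right) \left(- \frac{38}{5}\right) = - \frac{1824}{5} - \frac{38 \sqrt{70}}{5}$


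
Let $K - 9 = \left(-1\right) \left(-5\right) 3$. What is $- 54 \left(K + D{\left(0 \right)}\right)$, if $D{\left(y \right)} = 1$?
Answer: $-1350$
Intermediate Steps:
$K = 24$ ($K = 9 + \left(-1\right) \left(-5\right) 3 = 9 + 5 \cdot 3 = 9 + 15 = 24$)
$- 54 \left(K + D{\left(0 \right)}\right) = - 54 \left(24 + 1\right) = \left(-54\right) 25 = -1350$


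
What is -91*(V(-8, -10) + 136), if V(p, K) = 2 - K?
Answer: -13468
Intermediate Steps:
-91*(V(-8, -10) + 136) = -91*((2 - 1*(-10)) + 136) = -91*((2 + 10) + 136) = -91*(12 + 136) = -91*148 = -13468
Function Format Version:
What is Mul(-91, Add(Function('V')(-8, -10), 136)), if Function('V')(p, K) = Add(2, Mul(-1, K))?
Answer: -13468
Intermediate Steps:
Mul(-91, Add(Function('V')(-8, -10), 136)) = Mul(-91, Add(Add(2, Mul(-1, -10)), 136)) = Mul(-91, Add(Add(2, 10), 136)) = Mul(-91, Add(12, 136)) = Mul(-91, 148) = -13468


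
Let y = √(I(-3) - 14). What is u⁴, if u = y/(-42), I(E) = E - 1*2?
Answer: 361/3111696 ≈ 0.00011601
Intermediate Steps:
I(E) = -2 + E (I(E) = E - 2 = -2 + E)
y = I*√19 (y = √((-2 - 3) - 14) = √(-5 - 14) = √(-19) = I*√19 ≈ 4.3589*I)
u = -I*√19/42 (u = (I*√19)/(-42) = (I*√19)*(-1/42) = -I*√19/42 ≈ -0.10378*I)
u⁴ = (-I*√19/42)⁴ = 361/3111696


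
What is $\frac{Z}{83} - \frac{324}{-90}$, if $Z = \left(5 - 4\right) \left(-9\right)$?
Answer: $\frac{1449}{415} \approx 3.4916$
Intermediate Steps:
$Z = -9$ ($Z = 1 \left(-9\right) = -9$)
$\frac{Z}{83} - \frac{324}{-90} = - \frac{9}{83} - \frac{324}{-90} = \left(-9\right) \frac{1}{83} - - \frac{18}{5} = - \frac{9}{83} + \frac{18}{5} = \frac{1449}{415}$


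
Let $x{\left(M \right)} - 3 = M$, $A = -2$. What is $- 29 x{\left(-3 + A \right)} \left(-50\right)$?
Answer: $-2900$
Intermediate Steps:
$x{\left(M \right)} = 3 + M$
$- 29 x{\left(-3 + A \right)} \left(-50\right) = - 29 \left(3 - 5\right) \left(-50\right) = \left(-29\right) \left(-2\right) \left(-50\right) = 58 \left(-50\right) = -2900$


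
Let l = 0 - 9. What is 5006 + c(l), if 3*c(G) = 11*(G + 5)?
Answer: 14974/3 ≈ 4991.3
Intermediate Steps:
l = -9
c(G) = 55/3 + 11*G/3 (c(G) = (11*(G + 5))/3 = (11*(5 + G))/3 = (55 + 11*G)/3 = 55/3 + 11*G/3)
5006 + c(l) = 5006 + (55/3 + (11/3)*(-9)) = 5006 + (55/3 - 33) = 5006 - 44/3 = 14974/3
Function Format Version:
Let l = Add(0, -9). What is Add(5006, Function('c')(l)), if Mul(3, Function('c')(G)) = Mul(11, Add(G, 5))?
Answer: Rational(14974, 3) ≈ 4991.3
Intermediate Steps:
l = -9
Function('c')(G) = Add(Rational(55, 3), Mul(Rational(11, 3), G)) (Function('c')(G) = Mul(Rational(1, 3), Mul(11, Add(G, 5))) = Mul(Rational(1, 3), Mul(11, Add(5, G))) = Mul(Rational(1, 3), Add(55, Mul(11, G))) = Add(Rational(55, 3), Mul(Rational(11, 3), G)))
Add(5006, Function('c')(l)) = Add(5006, Add(Rational(55, 3), Mul(Rational(11, 3), -9))) = Add(5006, Add(Rational(55, 3), -33)) = Add(5006, Rational(-44, 3)) = Rational(14974, 3)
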